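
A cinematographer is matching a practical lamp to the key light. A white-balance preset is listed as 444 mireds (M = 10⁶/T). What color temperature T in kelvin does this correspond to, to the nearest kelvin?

T = 10⁶ / 444 = 2252.25 K → 2252 K.

2252 K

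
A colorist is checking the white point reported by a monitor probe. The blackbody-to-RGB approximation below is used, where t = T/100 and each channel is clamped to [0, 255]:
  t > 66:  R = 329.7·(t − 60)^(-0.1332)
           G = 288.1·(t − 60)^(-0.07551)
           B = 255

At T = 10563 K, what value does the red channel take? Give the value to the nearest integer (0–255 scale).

198

t = 10563/100 = 105.63; the t > 66 branch applies.
R = 329.7·(105.63 − 60)^(-0.1332) = 329.7·45.63^(-0.1332) = 329.7·0.60116 = 198.201.
Rounded: 198.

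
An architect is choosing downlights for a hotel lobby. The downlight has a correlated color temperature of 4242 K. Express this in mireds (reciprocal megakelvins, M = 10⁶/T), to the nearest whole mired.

M = 10⁶ / 4242 = 235.738 → 236 mireds.

236 mireds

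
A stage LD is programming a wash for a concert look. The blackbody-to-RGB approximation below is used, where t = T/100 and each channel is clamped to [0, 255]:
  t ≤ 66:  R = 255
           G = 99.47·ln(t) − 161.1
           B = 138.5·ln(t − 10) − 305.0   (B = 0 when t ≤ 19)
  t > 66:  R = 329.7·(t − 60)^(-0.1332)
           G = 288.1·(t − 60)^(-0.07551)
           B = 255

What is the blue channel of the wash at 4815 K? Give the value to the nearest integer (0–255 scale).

t = 4815/100 = 48.15; the t ≤ 66 branch applies.
B = 138.5·ln(48.15 − 10) − 305.0 = 138.5·ln 38.15 − 305.0 = 138.5·3.6415 − 305.0 = 199.351.
Rounded: 199.

199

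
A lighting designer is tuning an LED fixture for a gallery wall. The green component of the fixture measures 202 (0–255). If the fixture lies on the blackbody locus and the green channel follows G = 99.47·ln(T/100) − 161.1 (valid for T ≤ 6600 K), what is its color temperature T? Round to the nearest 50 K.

ln t = (202 + 161.1) / 99.47 = 3.6503.
t = e^3.6503 = 38.488.
T = 100·t = 3849 K → 3850 K to the nearest 50 K.

3850 K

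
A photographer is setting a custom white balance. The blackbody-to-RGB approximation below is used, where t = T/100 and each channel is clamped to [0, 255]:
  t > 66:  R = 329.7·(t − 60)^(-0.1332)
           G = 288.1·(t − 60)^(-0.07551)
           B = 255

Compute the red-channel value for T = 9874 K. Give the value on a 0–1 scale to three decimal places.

t = 9874/100 = 98.74; the t > 66 branch applies.
R = 329.7·(98.74 − 60)^(-0.1332) = 329.7·38.74^(-0.1332) = 329.7·0.61441 = 202.570.
On a 0–1 scale: 202.570/255 = 0.7944 → 0.794.

0.794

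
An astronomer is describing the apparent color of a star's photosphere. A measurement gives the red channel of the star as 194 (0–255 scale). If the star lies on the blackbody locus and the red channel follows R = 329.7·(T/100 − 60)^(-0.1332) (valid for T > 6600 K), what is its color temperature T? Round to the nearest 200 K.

11400 K

(t − 60)^(-0.1332) = 194/329.7 = 0.58841.
t − 60 = 0.58841^(1/-0.1332) = 0.58841^(-7.508) = 53.593, so t = 113.593.
T = 100·t = 11359 K → 11400 K to the nearest 200 K.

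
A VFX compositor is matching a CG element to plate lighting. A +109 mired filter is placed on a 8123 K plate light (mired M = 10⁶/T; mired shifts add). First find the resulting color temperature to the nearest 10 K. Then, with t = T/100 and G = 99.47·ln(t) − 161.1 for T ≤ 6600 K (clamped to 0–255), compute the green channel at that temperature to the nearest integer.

M_in = 10⁶/8123 = 123.11; M_out = 123.11 + (+109) = 232.11.
T_out = 10⁶/232.11 = 4308.4 K → 4310 K; t = 43.1.
G = 99.47·ln 43.1 − 161.1 = 99.47·3.7635 − 161.1 = 213.258.
Rounded: 213.

213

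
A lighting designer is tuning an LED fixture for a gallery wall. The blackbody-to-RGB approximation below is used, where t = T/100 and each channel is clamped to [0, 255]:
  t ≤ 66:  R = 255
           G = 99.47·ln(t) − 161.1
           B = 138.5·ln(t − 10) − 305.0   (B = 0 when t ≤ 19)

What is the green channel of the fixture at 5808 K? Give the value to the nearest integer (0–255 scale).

t = 5808/100 = 58.08; the t ≤ 66 branch applies.
G = 99.47·ln 58.08 − 161.1 = 99.47·4.0618 − 161.1 = 242.929.
Rounded: 243.

243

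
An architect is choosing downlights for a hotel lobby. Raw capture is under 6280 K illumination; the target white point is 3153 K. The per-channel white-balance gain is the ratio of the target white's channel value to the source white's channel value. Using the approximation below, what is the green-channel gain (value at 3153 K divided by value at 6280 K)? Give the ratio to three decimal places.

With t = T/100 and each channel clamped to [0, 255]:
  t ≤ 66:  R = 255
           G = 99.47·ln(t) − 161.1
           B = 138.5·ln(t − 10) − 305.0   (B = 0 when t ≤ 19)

At 6280 K (t = 62.8):
  G = 99.47·ln 62.8 − 161.1 = 99.47·4.1400 − 161.1 = 250.701.
At 3153 K (t = 31.53):
  G = 99.47·ln 31.53 − 161.1 = 99.47·3.4509 − 161.1 = 182.165.
Gain = 182.165 / 250.701 = 0.7266 → 0.727.

0.727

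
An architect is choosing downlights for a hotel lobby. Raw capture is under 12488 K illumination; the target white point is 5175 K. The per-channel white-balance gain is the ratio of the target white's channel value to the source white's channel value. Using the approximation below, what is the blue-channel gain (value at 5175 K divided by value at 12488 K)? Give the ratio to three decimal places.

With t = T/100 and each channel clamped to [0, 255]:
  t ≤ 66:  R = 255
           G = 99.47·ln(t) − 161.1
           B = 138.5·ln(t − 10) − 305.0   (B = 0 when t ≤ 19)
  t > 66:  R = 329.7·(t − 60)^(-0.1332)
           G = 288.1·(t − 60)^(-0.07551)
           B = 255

At 12488 K (t = 124.88):
  B = 255 by definition for t > 66.
At 5175 K (t = 51.75):
  B = 138.5·ln(51.75 − 10) − 305.0 = 138.5·ln 41.75 − 305.0 = 138.5·3.7317 − 305.0 = 211.840.
Gain = 211.840 / 255.000 = 0.8307 → 0.831.

0.831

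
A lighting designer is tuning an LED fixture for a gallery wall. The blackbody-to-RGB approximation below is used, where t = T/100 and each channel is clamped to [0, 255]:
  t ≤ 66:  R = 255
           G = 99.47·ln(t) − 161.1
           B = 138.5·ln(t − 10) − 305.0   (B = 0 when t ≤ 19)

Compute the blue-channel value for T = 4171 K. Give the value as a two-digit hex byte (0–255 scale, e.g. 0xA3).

0xAE

t = 4171/100 = 41.71; the t ≤ 66 branch applies.
B = 138.5·ln(41.71 − 10) − 305.0 = 138.5·ln 31.71 − 305.0 = 138.5·3.4566 − 305.0 = 173.744.
Rounded: 174; in hex, 0xAE.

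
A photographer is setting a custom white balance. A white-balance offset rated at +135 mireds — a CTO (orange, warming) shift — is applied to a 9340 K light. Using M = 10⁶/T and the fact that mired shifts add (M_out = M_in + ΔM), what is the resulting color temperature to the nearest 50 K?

M_in = 10⁶/9340 = 107.07 mireds.
M_out = 107.07 + (+135) = 242.07 mireds.
T_out = 10⁶/242.07 = 4131.1 K → 4150 K.

4150 K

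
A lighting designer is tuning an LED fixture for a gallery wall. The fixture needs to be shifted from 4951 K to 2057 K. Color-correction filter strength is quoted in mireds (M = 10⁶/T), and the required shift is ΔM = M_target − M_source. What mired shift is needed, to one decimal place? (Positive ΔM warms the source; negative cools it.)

+284.2 mireds

M_source = 10⁶/4951 = 201.979; M_target = 10⁶/2057 = 486.145.
ΔM = 486.145 − 201.979 = 284.165 → +284.2 mireds, a warming shift.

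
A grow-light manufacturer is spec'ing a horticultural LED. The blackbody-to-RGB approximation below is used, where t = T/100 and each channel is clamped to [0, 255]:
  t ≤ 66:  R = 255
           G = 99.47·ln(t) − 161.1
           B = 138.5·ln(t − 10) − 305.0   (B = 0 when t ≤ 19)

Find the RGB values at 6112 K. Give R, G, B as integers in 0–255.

t = 6112/100 = 61.12; the t ≤ 66 branch applies.
R = 255 by definition for t ≤ 66.
G = 99.47·ln 61.12 − 161.1 = 99.47·4.1128 − 161.1 = 248.004.
B = 138.5·ln(61.12 − 10) − 305.0 = 138.5·ln 51.12 − 305.0 = 138.5·3.9342 − 305.0 = 239.883.
Rounded: (255, 248, 240).

R=255, G=248, B=240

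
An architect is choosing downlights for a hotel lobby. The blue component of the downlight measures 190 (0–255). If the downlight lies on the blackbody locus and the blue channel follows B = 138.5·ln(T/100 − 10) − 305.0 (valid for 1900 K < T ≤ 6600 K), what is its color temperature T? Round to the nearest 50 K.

ln(t − 10) = (190 + 305.0) / 138.5 = 3.5740.
t − 10 = e^3.5740 = 35.659, so t = 45.659.
T = 100·t = 4566 K → 4550 K to the nearest 50 K.

4550 K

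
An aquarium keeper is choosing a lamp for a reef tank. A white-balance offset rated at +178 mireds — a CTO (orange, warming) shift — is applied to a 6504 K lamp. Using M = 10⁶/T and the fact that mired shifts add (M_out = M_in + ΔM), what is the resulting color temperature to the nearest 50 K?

M_in = 10⁶/6504 = 153.75 mireds.
M_out = 153.75 + (+178) = 331.75 mireds.
T_out = 10⁶/331.75 = 3014.3 K → 3000 K.

3000 K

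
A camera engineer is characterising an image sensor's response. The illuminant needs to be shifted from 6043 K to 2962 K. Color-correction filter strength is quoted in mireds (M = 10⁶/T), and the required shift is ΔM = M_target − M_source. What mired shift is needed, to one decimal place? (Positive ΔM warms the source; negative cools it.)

M_source = 10⁶/6043 = 165.481; M_target = 10⁶/2962 = 337.610.
ΔM = 337.610 − 165.481 = 172.129 → +172.1 mireds, a warming shift.

+172.1 mireds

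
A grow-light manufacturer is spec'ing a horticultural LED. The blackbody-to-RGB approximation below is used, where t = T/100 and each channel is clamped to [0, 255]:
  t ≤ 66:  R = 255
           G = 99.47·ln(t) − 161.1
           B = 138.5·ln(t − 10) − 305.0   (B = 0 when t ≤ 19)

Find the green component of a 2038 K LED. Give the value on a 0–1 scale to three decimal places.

0.544

t = 2038/100 = 20.38; the t ≤ 66 branch applies.
G = 99.47·ln 20.38 − 161.1 = 99.47·3.0146 − 161.1 = 138.758.
On a 0–1 scale: 138.758/255 = 0.5441 → 0.544.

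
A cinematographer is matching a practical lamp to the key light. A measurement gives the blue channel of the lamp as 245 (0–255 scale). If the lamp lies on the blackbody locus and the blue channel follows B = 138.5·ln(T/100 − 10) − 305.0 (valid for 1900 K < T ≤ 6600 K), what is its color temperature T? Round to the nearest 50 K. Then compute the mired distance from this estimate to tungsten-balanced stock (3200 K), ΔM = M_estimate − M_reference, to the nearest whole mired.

-154 mireds

ln(t − 10) = (245 + 305.0) / 138.5 = 3.9711.
t − 10 = e^3.9711 = 53.044, so t = 63.044.
T = 100·t = 6304 K → 6300 K to the nearest 50 K.
M_estimate = 10⁶/6300 = 158.73; M_reference = 10⁶/3200 = 312.50.
ΔM = 158.73 − 312.50 = -153.77 → -154 mireds.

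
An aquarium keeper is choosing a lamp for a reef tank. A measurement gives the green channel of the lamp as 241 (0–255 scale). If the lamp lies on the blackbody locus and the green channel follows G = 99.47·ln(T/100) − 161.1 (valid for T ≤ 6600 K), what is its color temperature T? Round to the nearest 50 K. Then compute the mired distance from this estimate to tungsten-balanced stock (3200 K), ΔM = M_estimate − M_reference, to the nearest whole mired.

ln t = (241 + 161.1) / 99.47 = 4.0424.
t = e^4.0424 = 56.964.
T = 100·t = 5696 K → 5700 K to the nearest 50 K.
M_estimate = 10⁶/5700 = 175.44; M_reference = 10⁶/3200 = 312.50.
ΔM = 175.44 − 312.50 = -137.06 → -137 mireds.

-137 mireds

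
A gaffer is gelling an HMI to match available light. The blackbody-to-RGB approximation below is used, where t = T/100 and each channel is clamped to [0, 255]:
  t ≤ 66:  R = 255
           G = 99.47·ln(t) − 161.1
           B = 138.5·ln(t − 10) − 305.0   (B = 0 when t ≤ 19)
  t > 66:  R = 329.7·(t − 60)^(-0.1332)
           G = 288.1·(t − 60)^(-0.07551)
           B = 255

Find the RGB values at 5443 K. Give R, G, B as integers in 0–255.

R=255, G=236, B=220

t = 5443/100 = 54.43; the t ≤ 66 branch applies.
R = 255 by definition for t ≤ 66.
G = 99.47·ln 54.43 − 161.1 = 99.47·3.9969 − 161.1 = 236.473.
B = 138.5·ln(54.43 − 10) − 305.0 = 138.5·ln 44.43 − 305.0 = 138.5·3.7939 − 305.0 = 220.457.
Rounded: (255, 236, 220).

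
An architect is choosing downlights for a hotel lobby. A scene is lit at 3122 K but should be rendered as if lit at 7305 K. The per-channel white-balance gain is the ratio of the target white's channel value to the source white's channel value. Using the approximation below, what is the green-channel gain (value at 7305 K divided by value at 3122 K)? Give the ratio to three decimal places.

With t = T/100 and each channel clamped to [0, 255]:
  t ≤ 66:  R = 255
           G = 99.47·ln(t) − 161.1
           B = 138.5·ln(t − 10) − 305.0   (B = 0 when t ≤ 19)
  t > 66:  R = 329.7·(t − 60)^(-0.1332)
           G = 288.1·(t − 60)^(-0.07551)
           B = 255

At 3122 K (t = 31.22):
  G = 99.47·ln 31.22 − 161.1 = 99.47·3.4411 − 161.1 = 181.182.
At 7305 K (t = 73.05):
  G = 288.1·(73.05 − 60)^(-0.07551) = 288.1·13.05^(-0.07551) = 288.1·0.82368 = 237.303.
Gain = 237.303 / 181.182 = 1.3097 → 1.310.

1.310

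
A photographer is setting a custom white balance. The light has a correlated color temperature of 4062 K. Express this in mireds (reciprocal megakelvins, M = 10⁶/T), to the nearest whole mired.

M = 10⁶ / 4062 = 246.184 → 246 mireds.

246 mireds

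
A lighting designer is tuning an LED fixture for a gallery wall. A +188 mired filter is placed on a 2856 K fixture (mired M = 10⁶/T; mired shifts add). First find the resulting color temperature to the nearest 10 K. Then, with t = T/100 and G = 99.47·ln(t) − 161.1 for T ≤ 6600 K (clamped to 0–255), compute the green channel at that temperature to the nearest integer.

130

M_in = 10⁶/2856 = 350.14; M_out = 350.14 + (+188) = 538.14.
T_out = 10⁶/538.14 = 1858.3 K → 1860 K; t = 18.6.
G = 99.47·ln 18.6 − 161.1 = 99.47·2.9232 − 161.1 = 129.667.
Rounded: 130.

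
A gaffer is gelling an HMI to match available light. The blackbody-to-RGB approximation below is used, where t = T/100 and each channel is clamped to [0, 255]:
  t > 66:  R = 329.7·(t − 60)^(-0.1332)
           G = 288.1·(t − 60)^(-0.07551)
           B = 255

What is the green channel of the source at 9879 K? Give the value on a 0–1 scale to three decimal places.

0.857

t = 9879/100 = 98.79; the t > 66 branch applies.
G = 288.1·(98.79 − 60)^(-0.07551) = 288.1·38.79^(-0.07551) = 288.1·0.75864 = 218.564.
On a 0–1 scale: 218.564/255 = 0.8571 → 0.857.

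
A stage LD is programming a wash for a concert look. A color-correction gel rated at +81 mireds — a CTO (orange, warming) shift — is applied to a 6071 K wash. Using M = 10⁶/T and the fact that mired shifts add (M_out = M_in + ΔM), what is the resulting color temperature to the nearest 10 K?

4070 K

M_in = 10⁶/6071 = 164.72 mireds.
M_out = 164.72 + (+81) = 245.72 mireds.
T_out = 10⁶/245.72 = 4069.7 K → 4070 K.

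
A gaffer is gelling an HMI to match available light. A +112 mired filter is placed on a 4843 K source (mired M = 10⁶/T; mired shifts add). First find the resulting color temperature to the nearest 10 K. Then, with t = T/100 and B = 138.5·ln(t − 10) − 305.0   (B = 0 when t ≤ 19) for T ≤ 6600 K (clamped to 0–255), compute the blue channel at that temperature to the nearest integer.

M_in = 10⁶/4843 = 206.48; M_out = 206.48 + (+112) = 318.48.
T_out = 10⁶/318.48 = 3139.9 K → 3140 K; t = 31.4.
B = 138.5·ln(31.4 − 10) − 305.0 = 138.5·ln 21.4 − 305.0 = 138.5·3.0634 − 305.0 = 119.280.
Rounded: 119.

119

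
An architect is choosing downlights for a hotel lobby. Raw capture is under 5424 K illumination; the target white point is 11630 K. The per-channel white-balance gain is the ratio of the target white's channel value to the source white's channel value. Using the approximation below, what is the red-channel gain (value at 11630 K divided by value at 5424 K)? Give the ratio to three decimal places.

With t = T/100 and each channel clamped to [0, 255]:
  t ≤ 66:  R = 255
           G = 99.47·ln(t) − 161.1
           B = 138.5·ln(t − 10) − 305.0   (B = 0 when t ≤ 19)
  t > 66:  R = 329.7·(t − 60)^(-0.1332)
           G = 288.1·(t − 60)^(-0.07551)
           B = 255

0.756

At 5424 K (t = 54.24):
  R = 255 by definition for t ≤ 66.
At 11630 K (t = 116.3):
  R = 329.7·(116.3 − 60)^(-0.1332) = 329.7·56.3^(-0.1332) = 329.7·0.58456 = 192.731.
Gain = 192.731 / 255.000 = 0.7558 → 0.756.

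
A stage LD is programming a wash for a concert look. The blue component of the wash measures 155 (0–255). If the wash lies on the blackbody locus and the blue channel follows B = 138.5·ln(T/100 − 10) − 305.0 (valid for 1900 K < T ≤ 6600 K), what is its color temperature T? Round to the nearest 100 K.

3800 K

ln(t − 10) = (155 + 305.0) / 138.5 = 3.3213.
t − 10 = e^3.3213 = 27.696, so t = 37.696.
T = 100·t = 3770 K → 3800 K to the nearest 100 K.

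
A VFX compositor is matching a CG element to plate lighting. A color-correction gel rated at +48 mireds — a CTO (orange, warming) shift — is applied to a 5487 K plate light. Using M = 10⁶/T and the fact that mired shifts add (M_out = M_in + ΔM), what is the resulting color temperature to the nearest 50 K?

M_in = 10⁶/5487 = 182.25 mireds.
M_out = 182.25 + (+48) = 230.25 mireds.
T_out = 10⁶/230.25 = 4343.1 K → 4350 K.

4350 K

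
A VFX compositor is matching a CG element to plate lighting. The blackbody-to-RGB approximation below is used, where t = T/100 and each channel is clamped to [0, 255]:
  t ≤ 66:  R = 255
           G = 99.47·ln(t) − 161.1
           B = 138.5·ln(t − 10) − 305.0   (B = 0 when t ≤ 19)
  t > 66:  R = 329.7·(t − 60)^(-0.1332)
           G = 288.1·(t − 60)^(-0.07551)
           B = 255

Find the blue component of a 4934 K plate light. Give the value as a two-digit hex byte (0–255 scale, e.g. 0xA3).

t = 4934/100 = 49.34; the t ≤ 66 branch applies.
B = 138.5·ln(49.34 − 10) − 305.0 = 138.5·ln 39.34 − 305.0 = 138.5·3.6722 − 305.0 = 203.605.
Rounded: 204; in hex, 0xCC.

0xCC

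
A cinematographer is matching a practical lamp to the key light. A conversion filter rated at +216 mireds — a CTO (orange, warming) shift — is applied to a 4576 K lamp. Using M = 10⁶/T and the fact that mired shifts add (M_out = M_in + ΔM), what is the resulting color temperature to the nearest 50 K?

2300 K

M_in = 10⁶/4576 = 218.53 mireds.
M_out = 218.53 + (+216) = 434.53 mireds.
T_out = 10⁶/434.53 = 2301.3 K → 2300 K.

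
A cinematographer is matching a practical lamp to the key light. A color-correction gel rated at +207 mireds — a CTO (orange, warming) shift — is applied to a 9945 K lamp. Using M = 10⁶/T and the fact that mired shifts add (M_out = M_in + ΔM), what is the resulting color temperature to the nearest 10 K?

M_in = 10⁶/9945 = 100.55 mireds.
M_out = 100.55 + (+207) = 307.55 mireds.
T_out = 10⁶/307.55 = 3251.5 K → 3250 K.

3250 K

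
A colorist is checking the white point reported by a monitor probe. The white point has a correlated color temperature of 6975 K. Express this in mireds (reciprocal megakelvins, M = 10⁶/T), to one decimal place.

143.4 mireds

M = 10⁶ / 6975 = 143.369 → 143.4 mireds.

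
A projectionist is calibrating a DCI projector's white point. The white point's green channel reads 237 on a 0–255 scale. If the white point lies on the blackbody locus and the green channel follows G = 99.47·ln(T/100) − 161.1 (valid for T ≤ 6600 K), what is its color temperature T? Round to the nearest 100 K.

5500 K

ln t = (237 + 161.1) / 99.47 = 4.0022.
t = e^4.0022 = 54.719.
T = 100·t = 5472 K → 5500 K to the nearest 100 K.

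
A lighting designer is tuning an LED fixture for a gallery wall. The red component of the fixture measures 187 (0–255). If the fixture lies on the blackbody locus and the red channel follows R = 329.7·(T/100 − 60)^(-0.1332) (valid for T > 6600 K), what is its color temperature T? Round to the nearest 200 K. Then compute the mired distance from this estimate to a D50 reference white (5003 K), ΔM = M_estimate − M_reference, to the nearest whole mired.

(t − 60)^(-0.1332) = 187/329.7 = 0.56718.
t − 60 = 0.56718^(1/-0.1332) = 0.56718^(-7.508) = 70.620, so t = 130.620.
T = 100·t = 13062 K → 13000 K to the nearest 200 K.
M_estimate = 10⁶/13000 = 76.92; M_reference = 10⁶/5003 = 199.88.
ΔM = 76.92 − 199.88 = -122.96 → -123 mireds.

-123 mireds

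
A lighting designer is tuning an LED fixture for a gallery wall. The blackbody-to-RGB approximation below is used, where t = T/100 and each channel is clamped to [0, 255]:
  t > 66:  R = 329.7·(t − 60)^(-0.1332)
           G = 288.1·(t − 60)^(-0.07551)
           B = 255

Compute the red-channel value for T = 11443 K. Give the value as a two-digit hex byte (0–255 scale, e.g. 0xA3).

t = 11443/100 = 114.43; the t > 66 branch applies.
R = 329.7·(114.43 − 60)^(-0.1332) = 329.7·54.43^(-0.1332) = 329.7·0.58720 = 193.600.
Rounded: 194; in hex, 0xC2.

0xC2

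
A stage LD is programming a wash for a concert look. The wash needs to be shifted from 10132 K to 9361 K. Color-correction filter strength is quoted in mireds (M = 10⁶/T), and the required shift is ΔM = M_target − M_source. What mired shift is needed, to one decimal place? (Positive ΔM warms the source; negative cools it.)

M_source = 10⁶/10132 = 98.697; M_target = 10⁶/9361 = 106.826.
ΔM = 106.826 − 98.697 = 8.129 → +8.1 mireds, a warming shift.

+8.1 mireds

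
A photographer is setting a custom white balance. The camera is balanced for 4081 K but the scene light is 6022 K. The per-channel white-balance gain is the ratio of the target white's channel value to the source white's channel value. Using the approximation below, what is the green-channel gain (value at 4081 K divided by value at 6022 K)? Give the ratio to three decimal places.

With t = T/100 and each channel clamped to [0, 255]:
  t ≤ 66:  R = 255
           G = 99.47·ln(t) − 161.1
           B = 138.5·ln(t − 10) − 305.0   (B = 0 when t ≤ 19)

0.843

At 6022 K (t = 60.22):
  G = 99.47·ln 60.22 − 161.1 = 99.47·4.0980 − 161.1 = 246.529.
At 4081 K (t = 40.81):
  G = 99.47·ln 40.81 − 161.1 = 99.47·3.7089 − 161.1 = 207.827.
Gain = 207.827 / 246.529 = 0.8430 → 0.843.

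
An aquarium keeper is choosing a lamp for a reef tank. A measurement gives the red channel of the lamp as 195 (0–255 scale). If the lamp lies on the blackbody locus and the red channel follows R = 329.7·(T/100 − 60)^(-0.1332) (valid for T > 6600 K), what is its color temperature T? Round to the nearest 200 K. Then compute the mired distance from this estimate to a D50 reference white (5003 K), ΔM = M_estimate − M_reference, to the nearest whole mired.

-111 mireds

(t − 60)^(-0.1332) = 195/329.7 = 0.59145.
t − 60 = 0.59145^(1/-0.1332) = 0.59145^(-7.508) = 51.564, so t = 111.564.
T = 100·t = 11156 K → 11200 K to the nearest 200 K.
M_estimate = 10⁶/11200 = 89.29; M_reference = 10⁶/5003 = 199.88.
ΔM = 89.29 − 199.88 = -110.59 → -111 mireds.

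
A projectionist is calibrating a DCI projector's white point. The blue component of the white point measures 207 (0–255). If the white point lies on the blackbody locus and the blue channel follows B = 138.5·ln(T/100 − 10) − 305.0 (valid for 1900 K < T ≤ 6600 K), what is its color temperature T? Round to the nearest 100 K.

ln(t − 10) = (207 + 305.0) / 138.5 = 3.6968.
t − 10 = e^3.6968 = 40.316, so t = 50.316.
T = 100·t = 5032 K → 5000 K to the nearest 100 K.

5000 K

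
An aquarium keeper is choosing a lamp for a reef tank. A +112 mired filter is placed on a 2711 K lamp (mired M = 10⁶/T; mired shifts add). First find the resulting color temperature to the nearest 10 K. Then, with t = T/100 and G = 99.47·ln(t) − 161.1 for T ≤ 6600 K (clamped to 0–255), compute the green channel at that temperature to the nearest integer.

141

M_in = 10⁶/2711 = 368.87; M_out = 368.87 + (+112) = 480.87.
T_out = 10⁶/480.87 = 2079.6 K → 2080 K; t = 20.8.
G = 99.47·ln 20.8 − 161.1 = 99.47·3.0350 − 161.1 = 140.787.
Rounded: 141.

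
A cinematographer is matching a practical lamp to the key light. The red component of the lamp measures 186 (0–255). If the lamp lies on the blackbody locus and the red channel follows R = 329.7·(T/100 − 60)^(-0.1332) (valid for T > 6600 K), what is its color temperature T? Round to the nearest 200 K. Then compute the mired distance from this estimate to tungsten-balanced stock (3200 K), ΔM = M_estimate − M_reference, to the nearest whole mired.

(t − 60)^(-0.1332) = 186/329.7 = 0.56415.
t − 60 = 0.56415^(1/-0.1332) = 0.56415^(-7.508) = 73.521, so t = 133.521.
T = 100·t = 13352 K → 13400 K to the nearest 200 K.
M_estimate = 10⁶/13400 = 74.63; M_reference = 10⁶/3200 = 312.50.
ΔM = 74.63 − 312.50 = -237.87 → -238 mireds.

-238 mireds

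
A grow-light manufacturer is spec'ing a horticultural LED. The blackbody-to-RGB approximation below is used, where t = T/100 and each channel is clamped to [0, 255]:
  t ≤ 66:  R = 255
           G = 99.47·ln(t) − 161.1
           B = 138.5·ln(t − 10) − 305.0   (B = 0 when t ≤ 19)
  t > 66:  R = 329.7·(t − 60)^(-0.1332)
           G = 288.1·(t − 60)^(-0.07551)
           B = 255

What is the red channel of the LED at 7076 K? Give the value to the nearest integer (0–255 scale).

t = 7076/100 = 70.76; the t > 66 branch applies.
R = 329.7·(70.76 − 60)^(-0.1332) = 329.7·10.76^(-0.1332) = 329.7·0.72872 = 240.260.
Rounded: 240.

240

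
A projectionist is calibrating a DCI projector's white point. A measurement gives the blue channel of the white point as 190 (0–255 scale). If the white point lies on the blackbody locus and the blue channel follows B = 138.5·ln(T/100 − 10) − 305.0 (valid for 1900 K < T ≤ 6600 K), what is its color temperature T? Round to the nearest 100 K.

4600 K

ln(t − 10) = (190 + 305.0) / 138.5 = 3.5740.
t − 10 = e^3.5740 = 35.659, so t = 45.659.
T = 100·t = 4566 K → 4600 K to the nearest 100 K.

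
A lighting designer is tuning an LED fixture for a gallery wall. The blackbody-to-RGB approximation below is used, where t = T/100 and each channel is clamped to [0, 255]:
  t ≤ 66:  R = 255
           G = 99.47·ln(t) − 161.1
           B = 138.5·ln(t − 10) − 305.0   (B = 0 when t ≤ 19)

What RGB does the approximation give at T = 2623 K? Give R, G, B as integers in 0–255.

R=255, G=164, B=81

t = 2623/100 = 26.23; the t ≤ 66 branch applies.
R = 255 by definition for t ≤ 66.
G = 99.47·ln 26.23 − 161.1 = 99.47·3.2669 − 161.1 = 163.859.
B = 138.5·ln(26.23 − 10) − 305.0 = 138.5·ln 16.23 − 305.0 = 138.5·2.7869 − 305.0 = 80.980.
Rounded: (255, 164, 81).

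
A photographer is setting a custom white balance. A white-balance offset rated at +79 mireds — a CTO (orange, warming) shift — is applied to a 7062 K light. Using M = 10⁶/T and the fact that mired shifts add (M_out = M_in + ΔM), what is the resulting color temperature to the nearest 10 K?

M_in = 10⁶/7062 = 141.60 mireds.
M_out = 141.60 + (+79) = 220.60 mireds.
T_out = 10⁶/220.60 = 4533.0 K → 4530 K.

4530 K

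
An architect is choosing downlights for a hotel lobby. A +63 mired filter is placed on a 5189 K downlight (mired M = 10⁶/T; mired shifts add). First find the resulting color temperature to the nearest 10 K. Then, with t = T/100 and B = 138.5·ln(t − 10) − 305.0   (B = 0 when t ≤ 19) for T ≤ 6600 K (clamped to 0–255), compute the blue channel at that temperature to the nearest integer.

162

M_in = 10⁶/5189 = 192.72; M_out = 192.72 + (+63) = 255.72.
T_out = 10⁶/255.72 = 3910.6 K → 3910 K; t = 39.1.
B = 138.5·ln(39.1 − 10) − 305.0 = 138.5·ln 29.1 − 305.0 = 138.5·3.3707 − 305.0 = 161.847.
Rounded: 162.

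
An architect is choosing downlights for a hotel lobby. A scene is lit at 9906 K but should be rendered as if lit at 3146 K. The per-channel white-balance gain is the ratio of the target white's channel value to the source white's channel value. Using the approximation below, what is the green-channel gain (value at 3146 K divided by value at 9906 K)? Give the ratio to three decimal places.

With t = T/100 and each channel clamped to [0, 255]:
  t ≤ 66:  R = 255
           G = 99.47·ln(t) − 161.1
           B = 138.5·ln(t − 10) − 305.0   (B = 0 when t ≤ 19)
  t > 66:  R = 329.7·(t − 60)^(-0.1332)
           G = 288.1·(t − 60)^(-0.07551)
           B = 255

At 9906 K (t = 99.06):
  G = 288.1·(99.06 − 60)^(-0.07551) = 288.1·39.06^(-0.07551) = 288.1·0.75824 = 218.450.
At 3146 K (t = 31.46):
  G = 99.47·ln 31.46 − 161.1 = 99.47·3.4487 − 161.1 = 181.944.
Gain = 181.944 / 218.450 = 0.8329 → 0.833.

0.833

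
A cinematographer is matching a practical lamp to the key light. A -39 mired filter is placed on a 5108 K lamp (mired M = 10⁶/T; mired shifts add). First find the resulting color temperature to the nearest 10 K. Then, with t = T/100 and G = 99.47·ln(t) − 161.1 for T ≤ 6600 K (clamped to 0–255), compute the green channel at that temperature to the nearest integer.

252

M_in = 10⁶/5108 = 195.77; M_out = 195.77 + (-39) = 156.77.
T_out = 10⁶/156.77 = 6378.7 K → 6380 K; t = 63.8.
G = 99.47·ln 63.8 − 161.1 = 99.47·4.1558 − 161.1 = 252.273.
Rounded: 252.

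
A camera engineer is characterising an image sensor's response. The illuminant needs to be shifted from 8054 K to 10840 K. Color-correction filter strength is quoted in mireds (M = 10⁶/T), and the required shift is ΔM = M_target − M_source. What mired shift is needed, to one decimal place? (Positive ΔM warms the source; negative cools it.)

M_source = 10⁶/8054 = 124.162; M_target = 10⁶/10840 = 92.251.
ΔM = 92.251 − 124.162 = -31.911 → -31.9 mireds, a cooling shift.

-31.9 mireds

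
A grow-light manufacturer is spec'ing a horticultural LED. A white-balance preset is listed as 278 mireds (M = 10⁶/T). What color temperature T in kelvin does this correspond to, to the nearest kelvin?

T = 10⁶ / 278 = 3597.12 K → 3597 K.

3597 K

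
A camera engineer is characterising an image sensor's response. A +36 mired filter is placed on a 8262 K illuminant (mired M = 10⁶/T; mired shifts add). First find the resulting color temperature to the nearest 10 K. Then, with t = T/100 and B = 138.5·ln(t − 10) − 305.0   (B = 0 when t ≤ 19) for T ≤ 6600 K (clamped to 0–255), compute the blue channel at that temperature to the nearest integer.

M_in = 10⁶/8262 = 121.04; M_out = 121.04 + (+36) = 157.04.
T_out = 10⁶/157.04 = 6368.0 K → 6370 K; t = 63.7.
B = 138.5·ln(63.7 − 10) − 305.0 = 138.5·ln 53.7 − 305.0 = 138.5·3.9834 − 305.0 = 246.703.
Rounded: 247.

247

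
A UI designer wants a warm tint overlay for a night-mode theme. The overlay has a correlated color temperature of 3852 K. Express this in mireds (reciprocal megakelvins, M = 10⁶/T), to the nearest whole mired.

M = 10⁶ / 3852 = 259.605 → 260 mireds.

260 mireds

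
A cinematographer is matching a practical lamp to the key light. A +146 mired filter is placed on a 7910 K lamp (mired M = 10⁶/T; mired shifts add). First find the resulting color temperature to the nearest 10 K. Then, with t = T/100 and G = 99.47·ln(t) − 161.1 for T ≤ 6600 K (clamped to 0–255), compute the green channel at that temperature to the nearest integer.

M_in = 10⁶/7910 = 126.42; M_out = 126.42 + (+146) = 272.42.
T_out = 10⁶/272.42 = 3670.8 K → 3670 K; t = 36.7.
G = 99.47·ln 36.7 − 161.1 = 99.47·3.6028 − 161.1 = 197.268.
Rounded: 197.

197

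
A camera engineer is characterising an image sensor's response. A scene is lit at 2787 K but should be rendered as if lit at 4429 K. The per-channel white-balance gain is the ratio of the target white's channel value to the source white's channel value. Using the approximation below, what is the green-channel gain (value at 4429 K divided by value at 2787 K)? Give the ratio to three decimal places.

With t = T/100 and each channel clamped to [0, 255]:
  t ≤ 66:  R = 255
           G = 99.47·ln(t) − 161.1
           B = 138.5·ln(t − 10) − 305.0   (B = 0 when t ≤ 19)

1.271

At 2787 K (t = 27.87):
  G = 99.47·ln 27.87 − 161.1 = 99.47·3.3276 − 161.1 = 169.891.
At 4429 K (t = 44.29):
  G = 99.47·ln 44.29 − 161.1 = 99.47·3.7908 − 161.1 = 215.967.
Gain = 215.967 / 169.891 = 1.2712 → 1.271.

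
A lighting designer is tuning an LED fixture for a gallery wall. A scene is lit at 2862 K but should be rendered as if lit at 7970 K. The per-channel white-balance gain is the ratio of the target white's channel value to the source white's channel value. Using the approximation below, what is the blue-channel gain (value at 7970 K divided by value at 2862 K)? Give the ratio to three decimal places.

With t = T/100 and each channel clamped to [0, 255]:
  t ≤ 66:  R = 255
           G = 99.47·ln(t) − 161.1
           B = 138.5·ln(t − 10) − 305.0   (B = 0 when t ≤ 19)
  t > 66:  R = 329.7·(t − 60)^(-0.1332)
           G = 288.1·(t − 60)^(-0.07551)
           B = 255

At 2862 K (t = 28.62):
  B = 138.5·ln(28.62 − 10) − 305.0 = 138.5·ln 18.62 − 305.0 = 138.5·2.9242 − 305.0 = 100.007.
At 7970 K (t = 79.7):
  B = 255 by definition for t > 66.
Gain = 255.000 / 100.007 = 2.5498 → 2.550.

2.550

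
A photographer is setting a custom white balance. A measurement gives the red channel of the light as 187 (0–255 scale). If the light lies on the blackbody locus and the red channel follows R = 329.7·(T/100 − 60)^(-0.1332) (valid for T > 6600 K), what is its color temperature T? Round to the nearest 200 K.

(t − 60)^(-0.1332) = 187/329.7 = 0.56718.
t − 60 = 0.56718^(1/-0.1332) = 0.56718^(-7.508) = 70.620, so t = 130.620.
T = 100·t = 13062 K → 13000 K to the nearest 200 K.

13000 K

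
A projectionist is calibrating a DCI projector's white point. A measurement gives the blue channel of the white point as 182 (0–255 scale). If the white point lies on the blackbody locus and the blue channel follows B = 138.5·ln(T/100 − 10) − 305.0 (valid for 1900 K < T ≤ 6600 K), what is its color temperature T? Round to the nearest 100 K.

4400 K

ln(t − 10) = (182 + 305.0) / 138.5 = 3.5162.
t − 10 = e^3.5162 = 33.658, so t = 43.658.
T = 100·t = 4366 K → 4400 K to the nearest 100 K.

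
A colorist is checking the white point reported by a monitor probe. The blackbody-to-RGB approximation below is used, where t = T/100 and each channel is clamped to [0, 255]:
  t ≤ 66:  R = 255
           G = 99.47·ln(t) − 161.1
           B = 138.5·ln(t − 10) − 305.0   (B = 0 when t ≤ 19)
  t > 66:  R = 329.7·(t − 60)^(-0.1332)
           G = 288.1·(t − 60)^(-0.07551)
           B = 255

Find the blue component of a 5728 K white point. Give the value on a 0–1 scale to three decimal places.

t = 5728/100 = 57.28; the t ≤ 66 branch applies.
B = 138.5·ln(57.28 − 10) − 305.0 = 138.5·ln 47.28 − 305.0 = 138.5·3.8561 − 305.0 = 229.068.
On a 0–1 scale: 229.068/255 = 0.8983 → 0.898.

0.898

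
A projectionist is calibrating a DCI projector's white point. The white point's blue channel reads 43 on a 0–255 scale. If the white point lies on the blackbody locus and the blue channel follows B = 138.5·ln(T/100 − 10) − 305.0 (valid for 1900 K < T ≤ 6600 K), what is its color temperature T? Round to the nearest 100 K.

ln(t − 10) = (43 + 305.0) / 138.5 = 2.5126.
t − 10 = e^2.5126 = 12.337, so t = 22.337.
T = 100·t = 2234 K → 2200 K to the nearest 100 K.

2200 K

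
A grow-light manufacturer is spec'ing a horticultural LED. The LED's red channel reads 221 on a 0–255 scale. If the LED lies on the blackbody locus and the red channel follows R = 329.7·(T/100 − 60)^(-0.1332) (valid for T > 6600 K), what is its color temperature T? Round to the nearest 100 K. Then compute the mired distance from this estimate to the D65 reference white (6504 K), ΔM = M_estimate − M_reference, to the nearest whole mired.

(t − 60)^(-0.1332) = 221/329.7 = 0.67031.
t − 60 = 0.67031^(1/-0.1332) = 0.67031^(-7.508) = 20.149, so t = 80.149.
T = 100·t = 8015 K → 8000 K to the nearest 100 K.
M_estimate = 10⁶/8000 = 125.00; M_reference = 10⁶/6504 = 153.75.
ΔM = 125.00 − 153.75 = -28.75 → -29 mireds.

-29 mireds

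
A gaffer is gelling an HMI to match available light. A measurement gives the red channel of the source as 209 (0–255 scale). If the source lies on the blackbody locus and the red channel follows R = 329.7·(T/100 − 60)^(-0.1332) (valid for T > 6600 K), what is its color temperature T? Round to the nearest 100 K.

9100 K

(t − 60)^(-0.1332) = 209/329.7 = 0.63391.
t − 60 = 0.63391^(1/-0.1332) = 0.63391^(-7.508) = 30.639, so t = 90.639.
T = 100·t = 9064 K → 9100 K to the nearest 100 K.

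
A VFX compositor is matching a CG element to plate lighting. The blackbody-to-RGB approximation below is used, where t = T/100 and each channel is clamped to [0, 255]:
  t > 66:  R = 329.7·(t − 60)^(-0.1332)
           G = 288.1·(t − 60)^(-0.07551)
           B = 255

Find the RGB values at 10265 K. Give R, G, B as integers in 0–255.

t = 10265/100 = 102.65; the t > 66 branch applies.
R = 329.7·(102.65 − 60)^(-0.1332) = 329.7·42.65^(-0.1332) = 329.7·0.60659 = 199.993.
G = 288.1·(102.65 − 60)^(-0.07551) = 288.1·42.65^(-0.07551) = 288.1·0.75323 = 217.004.
B = 255 by definition for t > 66.
Rounded: (200, 217, 255).

R=200, G=217, B=255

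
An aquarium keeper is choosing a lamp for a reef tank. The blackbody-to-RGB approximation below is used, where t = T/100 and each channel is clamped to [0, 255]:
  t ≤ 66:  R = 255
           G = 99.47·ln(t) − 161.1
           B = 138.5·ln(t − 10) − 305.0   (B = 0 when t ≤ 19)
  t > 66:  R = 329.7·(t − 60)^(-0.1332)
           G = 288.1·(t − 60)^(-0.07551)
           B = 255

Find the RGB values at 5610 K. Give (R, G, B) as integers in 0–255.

t = 5610/100 = 56.1; the t ≤ 66 branch applies.
R = 255 by definition for t ≤ 66.
G = 99.47·ln 56.1 − 161.1 = 99.47·4.0271 − 161.1 = 239.479.
B = 138.5·ln(56.1 − 10) − 305.0 = 138.5·ln 46.1 − 305.0 = 138.5·3.8308 − 305.0 = 225.568.
Rounded: (255, 239, 226).

(255, 239, 226)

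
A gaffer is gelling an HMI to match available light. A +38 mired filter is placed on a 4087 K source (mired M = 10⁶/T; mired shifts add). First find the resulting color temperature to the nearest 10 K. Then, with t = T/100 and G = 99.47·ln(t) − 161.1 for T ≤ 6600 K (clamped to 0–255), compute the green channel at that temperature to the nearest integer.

194

M_in = 10⁶/4087 = 244.68; M_out = 244.68 + (+38) = 282.68.
T_out = 10⁶/282.68 = 3537.6 K → 3540 K; t = 35.4.
G = 99.47·ln 35.4 − 161.1 = 99.47·3.5667 − 161.1 = 193.681.
Rounded: 194.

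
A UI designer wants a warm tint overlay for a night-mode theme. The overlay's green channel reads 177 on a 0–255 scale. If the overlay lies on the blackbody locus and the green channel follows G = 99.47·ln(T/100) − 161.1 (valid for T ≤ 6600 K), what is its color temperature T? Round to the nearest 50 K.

ln t = (177 + 161.1) / 99.47 = 3.3990.
t = e^3.3990 = 29.935.
T = 100·t = 2993 K → 3000 K to the nearest 50 K.

3000 K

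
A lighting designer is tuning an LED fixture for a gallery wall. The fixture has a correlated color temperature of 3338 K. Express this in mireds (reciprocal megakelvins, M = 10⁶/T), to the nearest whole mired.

300 mireds

M = 10⁶ / 3338 = 299.581 → 300 mireds.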